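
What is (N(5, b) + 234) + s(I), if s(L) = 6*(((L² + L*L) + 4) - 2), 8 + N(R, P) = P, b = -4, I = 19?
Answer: 4566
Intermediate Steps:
N(R, P) = -8 + P
s(L) = 12 + 12*L² (s(L) = 6*(((L² + L²) + 4) - 2) = 6*((2*L² + 4) - 2) = 6*((4 + 2*L²) - 2) = 6*(2 + 2*L²) = 12 + 12*L²)
(N(5, b) + 234) + s(I) = ((-8 - 4) + 234) + (12 + 12*19²) = (-12 + 234) + (12 + 12*361) = 222 + (12 + 4332) = 222 + 4344 = 4566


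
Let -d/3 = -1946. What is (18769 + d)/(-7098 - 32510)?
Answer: -24607/39608 ≈ -0.62126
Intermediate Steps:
d = 5838 (d = -3*(-1946) = 5838)
(18769 + d)/(-7098 - 32510) = (18769 + 5838)/(-7098 - 32510) = 24607/(-39608) = 24607*(-1/39608) = -24607/39608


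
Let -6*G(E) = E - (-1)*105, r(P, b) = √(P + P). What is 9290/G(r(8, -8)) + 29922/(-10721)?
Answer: -600850038/1168589 ≈ -514.17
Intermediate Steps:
r(P, b) = √2*√P (r(P, b) = √(2*P) = √2*√P)
G(E) = -35/2 - E/6 (G(E) = -(E - (-1)*105)/6 = -(E - 1*(-105))/6 = -(E + 105)/6 = -(105 + E)/6 = -35/2 - E/6)
9290/G(r(8, -8)) + 29922/(-10721) = 9290/(-35/2 - √2*√8/6) + 29922/(-10721) = 9290/(-35/2 - √2*2*√2/6) + 29922*(-1/10721) = 9290/(-35/2 - ⅙*4) - 29922/10721 = 9290/(-35/2 - ⅔) - 29922/10721 = 9290/(-109/6) - 29922/10721 = 9290*(-6/109) - 29922/10721 = -55740/109 - 29922/10721 = -600850038/1168589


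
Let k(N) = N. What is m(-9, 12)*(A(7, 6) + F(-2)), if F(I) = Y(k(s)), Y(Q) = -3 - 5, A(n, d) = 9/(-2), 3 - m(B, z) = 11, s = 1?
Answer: 100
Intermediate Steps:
m(B, z) = -8 (m(B, z) = 3 - 1*11 = 3 - 11 = -8)
A(n, d) = -9/2 (A(n, d) = 9*(-½) = -9/2)
Y(Q) = -8
F(I) = -8
m(-9, 12)*(A(7, 6) + F(-2)) = -8*(-9/2 - 8) = -8*(-25/2) = 100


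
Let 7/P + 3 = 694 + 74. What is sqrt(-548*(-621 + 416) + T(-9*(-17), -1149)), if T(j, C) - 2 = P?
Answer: sqrt(7305039145)/255 ≈ 335.17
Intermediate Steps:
P = 7/765 (P = 7/(-3 + (694 + 74)) = 7/(-3 + 768) = 7/765 ≈ 0.0091503)
T(j, C) = 1537/765 (T(j, C) = 2 + 7/765 = 1537/765)
sqrt(-548*(-621 + 416) + T(-9*(-17), -1149)) = sqrt(-548*(-621 + 416) + 1537/765) = sqrt(-548*(-205) + 1537/765) = sqrt(112340 + 1537/765) = sqrt(85941637/765) = sqrt(7305039145)/255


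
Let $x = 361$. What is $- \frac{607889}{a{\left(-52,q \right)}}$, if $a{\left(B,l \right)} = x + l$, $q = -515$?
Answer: $\frac{607889}{154} \approx 3947.3$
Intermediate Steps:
$a{\left(B,l \right)} = 361 + l$
$- \frac{607889}{a{\left(-52,q \right)}} = - \frac{607889}{361 - 515} = - \frac{607889}{-154} = \left(-607889\right) \left(- \frac{1}{154}\right) = \frac{607889}{154}$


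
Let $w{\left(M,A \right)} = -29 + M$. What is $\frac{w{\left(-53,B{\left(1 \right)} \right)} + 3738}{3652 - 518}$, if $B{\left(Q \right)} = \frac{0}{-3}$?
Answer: $\frac{1828}{1567} \approx 1.1666$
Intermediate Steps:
$B{\left(Q \right)} = 0$ ($B{\left(Q \right)} = 0 \left(- \frac{1}{3}\right) = 0$)
$\frac{w{\left(-53,B{\left(1 \right)} \right)} + 3738}{3652 - 518} = \frac{\left(-29 - 53\right) + 3738}{3652 - 518} = \frac{-82 + 3738}{3134} = 3656 \cdot \frac{1}{3134} = \frac{1828}{1567}$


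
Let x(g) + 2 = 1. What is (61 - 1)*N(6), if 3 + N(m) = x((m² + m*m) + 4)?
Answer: -240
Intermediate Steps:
x(g) = -1 (x(g) = -2 + 1 = -1)
N(m) = -4 (N(m) = -3 - 1 = -4)
(61 - 1)*N(6) = (61 - 1)*(-4) = 60*(-4) = -240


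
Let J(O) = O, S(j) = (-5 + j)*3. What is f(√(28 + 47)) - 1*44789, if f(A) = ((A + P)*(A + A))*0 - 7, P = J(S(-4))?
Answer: -44796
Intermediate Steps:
S(j) = -15 + 3*j
P = -27 (P = -15 + 3*(-4) = -15 - 12 = -27)
f(A) = -7 (f(A) = ((A - 27)*(A + A))*0 - 7 = ((-27 + A)*(2*A))*0 - 7 = (2*A*(-27 + A))*0 - 7 = 0 - 7 = -7)
f(√(28 + 47)) - 1*44789 = -7 - 1*44789 = -7 - 44789 = -44796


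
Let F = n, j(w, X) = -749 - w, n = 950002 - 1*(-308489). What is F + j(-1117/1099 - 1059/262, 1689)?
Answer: 362153172491/287938 ≈ 1.2577e+6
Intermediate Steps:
n = 1258491 (n = 950002 + 308489 = 1258491)
F = 1258491
F + j(-1117/1099 - 1059/262, 1689) = 1258491 + (-749 - (-1117/1099 - 1059/262)) = 1258491 + (-749 - 1*(-1456495/287938)) = 1258491 + (-749 + 1456495/287938) = 1258491 - 214209067/287938 = 362153172491/287938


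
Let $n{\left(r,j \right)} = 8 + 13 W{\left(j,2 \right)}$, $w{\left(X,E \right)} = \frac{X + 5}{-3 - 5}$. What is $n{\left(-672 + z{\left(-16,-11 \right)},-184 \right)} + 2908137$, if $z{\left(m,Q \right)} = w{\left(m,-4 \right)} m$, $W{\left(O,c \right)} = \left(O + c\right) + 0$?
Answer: $2905779$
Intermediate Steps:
$w{\left(X,E \right)} = - \frac{5}{8} - \frac{X}{8}$ ($w{\left(X,E \right)} = \frac{5 + X}{-8} = \left(5 + X\right) \left(- \frac{1}{8}\right) = - \frac{5}{8} - \frac{X}{8}$)
$W{\left(O,c \right)} = O + c$
$z{\left(m,Q \right)} = m \left(- \frac{5}{8} - \frac{m}{8}\right)$ ($z{\left(m,Q \right)} = \left(- \frac{5}{8} - \frac{m}{8}\right) m = m \left(- \frac{5}{8} - \frac{m}{8}\right)$)
$n{\left(r,j \right)} = 34 + 13 j$ ($n{\left(r,j \right)} = 8 + 13 \left(j + 2\right) = 8 + 13 \left(2 + j\right) = 8 + \left(26 + 13 j\right) = 34 + 13 j$)
$n{\left(-672 + z{\left(-16,-11 \right)},-184 \right)} + 2908137 = \left(34 + 13 \left(-184\right)\right) + 2908137 = \left(34 - 2392\right) + 2908137 = -2358 + 2908137 = 2905779$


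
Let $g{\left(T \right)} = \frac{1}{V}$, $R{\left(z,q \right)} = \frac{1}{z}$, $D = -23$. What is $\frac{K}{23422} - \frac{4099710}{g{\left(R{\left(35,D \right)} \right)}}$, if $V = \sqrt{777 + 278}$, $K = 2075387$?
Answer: $\frac{2075387}{23422} - 4099710 \sqrt{1055} \approx -1.3316 \cdot 10^{8}$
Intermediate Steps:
$V = \sqrt{1055} \approx 32.481$
$g{\left(T \right)} = \frac{\sqrt{1055}}{1055}$ ($g{\left(T \right)} = \frac{1}{\sqrt{1055}} = \frac{\sqrt{1055}}{1055}$)
$\frac{K}{23422} - \frac{4099710}{g{\left(R{\left(35,D \right)} \right)}} = \frac{2075387}{23422} - \frac{4099710}{\frac{1}{1055} \sqrt{1055}} = 2075387 \cdot \frac{1}{23422} - 4099710 \sqrt{1055} = \frac{2075387}{23422} - 4099710 \sqrt{1055}$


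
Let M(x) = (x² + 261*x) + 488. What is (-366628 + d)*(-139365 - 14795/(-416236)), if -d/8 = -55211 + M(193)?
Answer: 9133762274646975/104059 ≈ 8.7775e+10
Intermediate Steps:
M(x) = 488 + x² + 261*x
d = -263192 (d = -8*(-55211 + (488 + 193² + 261*193)) = -8*(-55211 + (488 + 37249 + 50373)) = -8*(-55211 + 88110) = -8*32899 = -263192)
(-366628 + d)*(-139365 - 14795/(-416236)) = (-366628 - 263192)*(-139365 - 14795/(-416236)) = -629820*(-139365 - 14795*(-1/416236)) = -629820*(-139365 + 14795/416236) = -629820*(-58008715345/416236) = 9133762274646975/104059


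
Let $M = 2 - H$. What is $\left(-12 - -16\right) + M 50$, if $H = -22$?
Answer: $1204$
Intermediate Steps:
$M = 24$ ($M = 2 - -22 = 2 + 22 = 24$)
$\left(-12 - -16\right) + M 50 = \left(-12 - -16\right) + 24 \cdot 50 = \left(-12 + 16\right) + 1200 = 4 + 1200 = 1204$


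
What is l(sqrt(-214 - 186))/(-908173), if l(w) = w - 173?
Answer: 173/908173 - 20*I/908173 ≈ 0.00019049 - 2.2022e-5*I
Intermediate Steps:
l(w) = -173 + w
l(sqrt(-214 - 186))/(-908173) = (-173 + sqrt(-214 - 186))/(-908173) = (-173 + sqrt(-400))*(-1/908173) = (-173 + 20*I)*(-1/908173) = 173/908173 - 20*I/908173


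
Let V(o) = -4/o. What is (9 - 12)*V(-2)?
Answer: -6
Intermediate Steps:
(9 - 12)*V(-2) = (9 - 12)*(-4/(-2)) = -(-12)*(-1)/2 = -3*2 = -6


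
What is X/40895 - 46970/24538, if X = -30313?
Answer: -1332329272/501740755 ≈ -2.6554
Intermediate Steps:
X/40895 - 46970/24538 = -30313/40895 - 46970/24538 = -30313*1/40895 - 46970*1/24538 = -30313/40895 - 23485/12269 = -1332329272/501740755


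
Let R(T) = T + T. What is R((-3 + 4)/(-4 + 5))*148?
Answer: 296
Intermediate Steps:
R(T) = 2*T
R((-3 + 4)/(-4 + 5))*148 = (2*((-3 + 4)/(-4 + 5)))*148 = (2*(1/1))*148 = (2*(1*1))*148 = (2*1)*148 = 2*148 = 296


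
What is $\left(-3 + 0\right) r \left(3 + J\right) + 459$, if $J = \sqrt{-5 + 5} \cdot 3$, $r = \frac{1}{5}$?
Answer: $\frac{2286}{5} \approx 457.2$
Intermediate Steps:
$r = \frac{1}{5} \approx 0.2$
$J = 0$ ($J = \sqrt{0} \cdot 3 = 0 \cdot 3 = 0$)
$\left(-3 + 0\right) r \left(3 + J\right) + 459 = \left(-3 + 0\right) \frac{1}{5} \left(3 + 0\right) + 459 = \left(-3\right) \frac{1}{5} \cdot 3 + 459 = \left(- \frac{3}{5}\right) 3 + 459 = - \frac{9}{5} + 459 = \frac{2286}{5}$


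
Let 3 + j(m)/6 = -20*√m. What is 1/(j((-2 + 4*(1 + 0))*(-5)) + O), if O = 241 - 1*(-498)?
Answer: 721/663841 + 120*I*√10/663841 ≈ 0.0010861 + 0.00057163*I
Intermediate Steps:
j(m) = -18 - 120*√m (j(m) = -18 + 6*(-20*√m) = -18 - 120*√m)
O = 739 (O = 241 + 498 = 739)
1/(j((-2 + 4*(1 + 0))*(-5)) + O) = 1/((-18 - 120*I*√5*√(-2 + 4*(1 + 0))) + 739) = 1/((-18 - 120*I*√5*√(-2 + 4*1)) + 739) = 1/((-18 - 120*I*√5*√(-2 + 4)) + 739) = 1/((-18 - 120*I*√10) + 739) = 1/(721 - 120*I*√10)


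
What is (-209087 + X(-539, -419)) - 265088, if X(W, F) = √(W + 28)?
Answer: -474175 + I*√511 ≈ -4.7418e+5 + 22.605*I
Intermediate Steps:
X(W, F) = √(28 + W)
(-209087 + X(-539, -419)) - 265088 = (-209087 + √(28 - 539)) - 265088 = (-209087 + √(-511)) - 265088 = (-209087 + I*√511) - 265088 = -474175 + I*√511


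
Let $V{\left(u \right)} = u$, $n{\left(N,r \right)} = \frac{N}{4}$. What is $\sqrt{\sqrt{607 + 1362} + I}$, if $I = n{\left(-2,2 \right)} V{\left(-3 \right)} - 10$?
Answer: $\frac{\sqrt{-34 + 4 \sqrt{1969}}}{2} \approx 5.9894$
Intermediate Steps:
$n{\left(N,r \right)} = \frac{N}{4}$ ($n{\left(N,r \right)} = N \frac{1}{4} = \frac{N}{4}$)
$I = - \frac{17}{2}$ ($I = \frac{1}{4} \left(-2\right) \left(-3\right) - 10 = \left(- \frac{1}{2}\right) \left(-3\right) - 10 = \frac{3}{2} - 10 = - \frac{17}{2} \approx -8.5$)
$\sqrt{\sqrt{607 + 1362} + I} = \sqrt{\sqrt{607 + 1362} - \frac{17}{2}} = \sqrt{\sqrt{1969} - \frac{17}{2}} = \sqrt{- \frac{17}{2} + \sqrt{1969}}$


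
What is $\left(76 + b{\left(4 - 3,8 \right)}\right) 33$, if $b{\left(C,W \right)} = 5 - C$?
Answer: $2640$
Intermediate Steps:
$\left(76 + b{\left(4 - 3,8 \right)}\right) 33 = \left(76 + \left(5 - \left(4 - 3\right)\right)\right) 33 = \left(76 + \left(5 - 1\right)\right) 33 = \left(76 + 4\right) 33 = 80 \cdot 33 = 2640$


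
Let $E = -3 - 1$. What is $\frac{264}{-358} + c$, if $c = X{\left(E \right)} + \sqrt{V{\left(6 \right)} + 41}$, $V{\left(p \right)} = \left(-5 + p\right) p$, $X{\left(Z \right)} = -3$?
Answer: $- \frac{669}{179} + \sqrt{47} \approx 3.1182$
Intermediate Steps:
$E = -4$ ($E = -3 - 1 = -4$)
$V{\left(p \right)} = p \left(-5 + p\right)$
$c = -3 + \sqrt{47}$ ($c = -3 + \sqrt{6 \left(-5 + 6\right) + 41} = -3 + \sqrt{6 \cdot 1 + 41} = -3 + \sqrt{6 + 41} = -3 + \sqrt{47} \approx 3.8557$)
$\frac{264}{-358} + c = \frac{264}{-358} - \left(3 - \sqrt{47}\right) = 264 \left(- \frac{1}{358}\right) - \left(3 - \sqrt{47}\right) = - \frac{132}{179} - \left(3 - \sqrt{47}\right) = - \frac{669}{179} + \sqrt{47}$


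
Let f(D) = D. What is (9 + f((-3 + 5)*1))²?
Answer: 121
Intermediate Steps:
(9 + f((-3 + 5)*1))² = (9 + (-3 + 5)*1)² = (9 + 2*1)² = (9 + 2)² = 11² = 121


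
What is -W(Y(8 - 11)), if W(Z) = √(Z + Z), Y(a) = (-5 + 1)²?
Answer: -4*√2 ≈ -5.6569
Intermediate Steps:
Y(a) = 16 (Y(a) = (-4)² = 16)
W(Z) = √2*√Z (W(Z) = √(2*Z) = √2*√Z)
-W(Y(8 - 11)) = -√2*√16 = -√2*4 = -4*√2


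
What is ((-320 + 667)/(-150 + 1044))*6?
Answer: 347/149 ≈ 2.3289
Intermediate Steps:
((-320 + 667)/(-150 + 1044))*6 = (347/894)*6 = 347/149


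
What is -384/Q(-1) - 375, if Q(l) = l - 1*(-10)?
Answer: -1253/3 ≈ -417.67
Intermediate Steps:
Q(l) = 10 + l (Q(l) = l + 10 = 10 + l)
-384/Q(-1) - 375 = -384/(10 - 1) - 375 = -384/9 - 375 = -384*⅑ - 375 = -128/3 - 375 = -1253/3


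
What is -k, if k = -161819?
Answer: 161819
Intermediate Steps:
-k = -1*(-161819) = 161819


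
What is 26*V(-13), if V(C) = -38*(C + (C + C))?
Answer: 38532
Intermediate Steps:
V(C) = -114*C (V(C) = -38*(C + 2*C) = -114*C)
26*V(-13) = 26*(-114*(-13)) = 26*1482 = 38532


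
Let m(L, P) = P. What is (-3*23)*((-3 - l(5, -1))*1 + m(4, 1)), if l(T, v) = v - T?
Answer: -276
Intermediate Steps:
(-3*23)*((-3 - l(5, -1))*1 + m(4, 1)) = (-3*23)*((-3 - (-1 - 1*5))*1 + 1) = -69*((-3 - (-1 - 5))*1 + 1) = -69*((-3 - 1*(-6))*1 + 1) = -69*((-3 + 6)*1 + 1) = -69*(3*1 + 1) = -69*(3 + 1) = -69*4 = -276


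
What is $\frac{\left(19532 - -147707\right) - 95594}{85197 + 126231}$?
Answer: $\frac{10235}{30204} \approx 0.33886$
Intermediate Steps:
$\frac{\left(19532 - -147707\right) - 95594}{85197 + 126231} = \frac{\left(19532 + 147707\right) - 95594}{211428} = \left(167239 - 95594\right) \frac{1}{211428} = 71645 \cdot \frac{1}{211428} = \frac{10235}{30204}$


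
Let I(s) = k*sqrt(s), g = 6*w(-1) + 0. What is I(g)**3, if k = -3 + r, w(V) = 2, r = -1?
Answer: -1536*sqrt(3) ≈ -2660.4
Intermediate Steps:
g = 12 (g = 6*2 + 0 = 12 + 0 = 12)
k = -4 (k = -3 - 1 = -4)
I(s) = -4*sqrt(s)
I(g)**3 = (-8*sqrt(3))**3 = -1536*sqrt(3)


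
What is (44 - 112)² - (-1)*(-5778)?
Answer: -1154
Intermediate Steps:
(44 - 112)² - (-1)*(-5778) = (-68)² - 1*5778 = 4624 - 5778 = -1154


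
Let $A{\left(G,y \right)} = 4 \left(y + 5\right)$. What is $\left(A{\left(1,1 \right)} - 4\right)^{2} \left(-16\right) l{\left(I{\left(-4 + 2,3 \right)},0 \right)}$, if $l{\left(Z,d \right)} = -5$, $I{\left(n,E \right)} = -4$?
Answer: $32000$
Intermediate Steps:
$A{\left(G,y \right)} = 20 + 4 y$ ($A{\left(G,y \right)} = 4 \left(5 + y\right) = 20 + 4 y$)
$\left(A{\left(1,1 \right)} - 4\right)^{2} \left(-16\right) l{\left(I{\left(-4 + 2,3 \right)},0 \right)} = \left(\left(20 + 4 \cdot 1\right) - 4\right)^{2} \left(-16\right) \left(-5\right) = \left(\left(20 + 4\right) - 4\right)^{2} \left(-16\right) \left(-5\right) = \left(24 - 4\right)^{2} \left(-16\right) \left(-5\right) = 20^{2} \left(-16\right) \left(-5\right) = 400 \left(-16\right) \left(-5\right) = \left(-6400\right) \left(-5\right) = 32000$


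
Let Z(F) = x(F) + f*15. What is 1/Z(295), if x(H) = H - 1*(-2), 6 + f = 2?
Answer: 1/237 ≈ 0.0042194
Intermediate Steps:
f = -4 (f = -6 + 2 = -4)
x(H) = 2 + H (x(H) = H + 2 = 2 + H)
Z(F) = -58 + F (Z(F) = (2 + F) - 4*15 = (2 + F) - 60 = -58 + F)
1/Z(295) = 1/(-58 + 295) = 1/237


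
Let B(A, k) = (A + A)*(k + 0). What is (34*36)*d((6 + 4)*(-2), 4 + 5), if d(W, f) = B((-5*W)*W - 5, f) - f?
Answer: -44185176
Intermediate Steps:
B(A, k) = 2*A*k (B(A, k) = (2*A)*k = 2*A*k)
d(W, f) = -f + 2*f*(-5 - 5*W²) (d(W, f) = 2*((-5*W)*W - 5)*f - f = 2*(-5*W² - 5)*f - f = 2*(-5 - 5*W²)*f - f = 2*f*(-5 - 5*W²) - f = -f + 2*f*(-5 - 5*W²))
(34*36)*d((6 + 4)*(-2), 4 + 5) = (34*36)*((4 + 5)*(-11 - 10*4*(6 + 4)²)) = 1224*(9*(-11 - 10*(10*(-2))²)) = 1224*(9*(-11 - 10*(-20)²)) = 1224*(9*(-11 - 10*400)) = 1224*(9*(-11 - 4000)) = 1224*(9*(-4011)) = 1224*(-36099) = -44185176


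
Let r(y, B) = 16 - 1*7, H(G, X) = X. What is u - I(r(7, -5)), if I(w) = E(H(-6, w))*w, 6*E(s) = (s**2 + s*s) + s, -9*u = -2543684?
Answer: 5082751/18 ≈ 2.8238e+5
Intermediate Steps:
u = 2543684/9 (u = -1/9*(-2543684) = 2543684/9 ≈ 2.8263e+5)
E(s) = s**2/3 + s/6 (E(s) = ((s**2 + s*s) + s)/6 = ((s**2 + s**2) + s)/6 = (2*s**2 + s)/6 = (s + 2*s**2)/6 = s**2/3 + s/6)
r(y, B) = 9 (r(y, B) = 16 - 7 = 9)
I(w) = w**2*(1 + 2*w)/6 (I(w) = (w*(1 + 2*w)/6)*w = w**2*(1 + 2*w)/6)
u - I(r(7, -5)) = 2543684/9 - 9**2*(1 + 2*9)/6 = 2543684/9 - 81*(1 + 18)/6 = 2543684/9 - 81*19/6 = 2543684/9 - 1*513/2 = 2543684/9 - 513/2 = 5082751/18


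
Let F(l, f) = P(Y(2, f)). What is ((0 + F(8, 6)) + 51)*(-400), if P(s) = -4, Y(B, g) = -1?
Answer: -18800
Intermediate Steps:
F(l, f) = -4
((0 + F(8, 6)) + 51)*(-400) = ((0 - 4) + 51)*(-400) = (-4 + 51)*(-400) = 47*(-400) = -18800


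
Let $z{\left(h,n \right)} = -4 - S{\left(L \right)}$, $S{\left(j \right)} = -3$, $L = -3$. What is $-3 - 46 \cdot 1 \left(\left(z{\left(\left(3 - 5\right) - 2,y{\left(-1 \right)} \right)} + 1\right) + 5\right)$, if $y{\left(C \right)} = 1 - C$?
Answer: $-233$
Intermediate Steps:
$z{\left(h,n \right)} = -1$ ($z{\left(h,n \right)} = -4 - -3 = -4 + 3 = -1$)
$-3 - 46 \cdot 1 \left(\left(z{\left(\left(3 - 5\right) - 2,y{\left(-1 \right)} \right)} + 1\right) + 5\right) = -3 - 46 \cdot 1 \left(\left(-1 + 1\right) + 5\right) = -3 - 46 \cdot 1 \left(0 + 5\right) = -3 - 46 \cdot 1 \cdot 5 = -3 - 230 = -233$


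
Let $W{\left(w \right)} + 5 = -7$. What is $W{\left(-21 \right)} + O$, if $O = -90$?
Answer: $-102$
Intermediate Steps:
$W{\left(w \right)} = -12$ ($W{\left(w \right)} = -5 - 7 = -12$)
$W{\left(-21 \right)} + O = -12 - 90 = -102$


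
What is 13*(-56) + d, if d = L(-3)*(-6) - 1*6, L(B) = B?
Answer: -716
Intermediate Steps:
d = 12 (d = -3*(-6) - 1*6 = 18 - 6 = 12)
13*(-56) + d = 13*(-56) + 12 = -728 + 12 = -716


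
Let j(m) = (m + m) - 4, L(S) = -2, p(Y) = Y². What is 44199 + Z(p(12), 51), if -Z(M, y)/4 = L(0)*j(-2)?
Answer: 44135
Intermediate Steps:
j(m) = -4 + 2*m (j(m) = 2*m - 4 = -4 + 2*m)
Z(M, y) = -64 (Z(M, y) = -(-8)*(-4 + 2*(-2)) = -(-8)*(-4 - 4) = -(-8)*(-8) = -4*16 = -64)
44199 + Z(p(12), 51) = 44199 - 64 = 44135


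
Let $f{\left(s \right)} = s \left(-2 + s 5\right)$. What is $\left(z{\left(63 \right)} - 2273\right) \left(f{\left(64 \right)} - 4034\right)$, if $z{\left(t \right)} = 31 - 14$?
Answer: $-36813408$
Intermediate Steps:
$f{\left(s \right)} = s \left(-2 + 5 s\right)$
$z{\left(t \right)} = 17$
$\left(z{\left(63 \right)} - 2273\right) \left(f{\left(64 \right)} - 4034\right) = \left(17 - 2273\right) \left(64 \left(-2 + 5 \cdot 64\right) - 4034\right) = - 2256 \left(64 \left(-2 + 320\right) - 4034\right) = - 2256 \left(64 \cdot 318 - 4034\right) = - 2256 \left(20352 - 4034\right) = \left(-2256\right) 16318 = -36813408$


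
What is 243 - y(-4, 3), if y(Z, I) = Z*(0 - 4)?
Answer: 227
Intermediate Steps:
y(Z, I) = -4*Z (y(Z, I) = Z*(-4) = -4*Z)
243 - y(-4, 3) = 243 - (-4)*(-4) = 243 - 1*16 = 243 - 16 = 227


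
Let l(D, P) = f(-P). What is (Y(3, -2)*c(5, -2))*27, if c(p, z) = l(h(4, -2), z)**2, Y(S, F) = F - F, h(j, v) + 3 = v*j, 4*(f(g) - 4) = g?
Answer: 0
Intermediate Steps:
f(g) = 4 + g/4
h(j, v) = -3 + j*v (h(j, v) = -3 + v*j = -3 + j*v)
l(D, P) = 4 - P/4 (l(D, P) = 4 + (-P)/4 = 4 - P/4)
Y(S, F) = 0
c(p, z) = (4 - z/4)**2
(Y(3, -2)*c(5, -2))*27 = (0*((16 - 1*(-2))**2/16))*27 = (0*((16 + 2)**2/16))*27 = (0*((1/16)*18**2))*27 = (0*((1/16)*324))*27 = (0*(81/4))*27 = 0*27 = 0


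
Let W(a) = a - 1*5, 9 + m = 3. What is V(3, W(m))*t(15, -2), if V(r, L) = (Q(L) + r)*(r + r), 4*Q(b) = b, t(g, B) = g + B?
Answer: 39/2 ≈ 19.500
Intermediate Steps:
m = -6 (m = -9 + 3 = -6)
t(g, B) = B + g
W(a) = -5 + a (W(a) = a - 5 = -5 + a)
Q(b) = b/4
V(r, L) = 2*r*(r + L/4) (V(r, L) = (L/4 + r)*(r + r) = (r + L/4)*(2*r) = 2*r*(r + L/4))
V(3, W(m))*t(15, -2) = ((½)*3*((-5 - 6) + 4*3))*(-2 + 15) = ((½)*3*(-11 + 12))*13 = ((½)*3*1)*13 = (3/2)*13 = 39/2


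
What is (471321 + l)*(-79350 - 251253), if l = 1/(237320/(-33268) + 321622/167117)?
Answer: -376052083793705768267/2413373812 ≈ -1.5582e+11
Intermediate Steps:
l = -1389912089/7240121436 (l = 1/(237320*(-1/33268) + 321622*(1/167117)) = 1/(-59330/8317 + 321622/167117) = 1/(-7240121436/1389912089) = -1389912089/7240121436 ≈ -0.19197)
(471321 + l)*(-79350 - 251253) = (471321 - 1389912089/7240121436)*(-79350 - 251253) = (3412419885424867/7240121436)*(-330603) = -376052083793705768267/2413373812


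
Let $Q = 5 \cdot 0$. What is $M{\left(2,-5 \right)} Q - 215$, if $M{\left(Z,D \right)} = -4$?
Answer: $-215$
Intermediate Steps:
$Q = 0$
$M{\left(2,-5 \right)} Q - 215 = \left(-4\right) 0 - 215 = 0 - 215 = -215$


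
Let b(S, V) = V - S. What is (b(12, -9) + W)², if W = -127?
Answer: 21904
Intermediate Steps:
(b(12, -9) + W)² = ((-9 - 1*12) - 127)² = ((-9 - 12) - 127)² = (-21 - 127)² = (-148)² = 21904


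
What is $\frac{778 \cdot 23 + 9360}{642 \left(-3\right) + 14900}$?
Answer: $\frac{13627}{6487} \approx 2.1007$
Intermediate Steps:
$\frac{778 \cdot 23 + 9360}{642 \left(-3\right) + 14900} = \frac{17894 + 9360}{-1926 + 14900} = \frac{27254}{12974} = 27254 \cdot \frac{1}{12974} = \frac{13627}{6487}$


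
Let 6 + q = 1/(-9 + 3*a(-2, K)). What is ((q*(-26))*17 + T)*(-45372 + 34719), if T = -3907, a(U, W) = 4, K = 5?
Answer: 14939057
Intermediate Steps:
q = -17/3 (q = -6 + 1/(-9 + 3*4) = -6 + 1/(-9 + 12) = -6 + 1/3 = -17/3 ≈ -5.6667)
((q*(-26))*17 + T)*(-45372 + 34719) = (-17/3*(-26)*17 - 3907)*(-45372 + 34719) = ((442/3)*17 - 3907)*(-10653) = (7514/3 - 3907)*(-10653) = -4207/3*(-10653) = 14939057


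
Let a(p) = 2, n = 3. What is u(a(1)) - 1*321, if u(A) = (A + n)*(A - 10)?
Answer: -361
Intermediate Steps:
u(A) = (-10 + A)*(3 + A) (u(A) = (A + 3)*(A - 10) = (3 + A)*(-10 + A) = (-10 + A)*(3 + A))
u(a(1)) - 1*321 = (-30 + 2² - 7*2) - 1*321 = (-30 + 4 - 14) - 321 = -40 - 321 = -361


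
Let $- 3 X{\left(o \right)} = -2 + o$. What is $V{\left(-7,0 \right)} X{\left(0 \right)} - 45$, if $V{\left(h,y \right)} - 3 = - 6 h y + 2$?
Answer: $- \frac{125}{3} \approx -41.667$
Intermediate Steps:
$X{\left(o \right)} = \frac{2}{3} - \frac{o}{3}$ ($X{\left(o \right)} = - \frac{-2 + o}{3} = \frac{2}{3} - \frac{o}{3}$)
$V{\left(h,y \right)} = 5 - 6 h y$ ($V{\left(h,y \right)} = 3 + \left(- 6 h y + 2\right) = 3 - \left(-2 + 6 h y\right) = 5 - 6 h y$)
$V{\left(-7,0 \right)} X{\left(0 \right)} - 45 = \left(5 - \left(-42\right) 0\right) \left(\frac{2}{3} - 0\right) - 45 = \left(5 + 0\right) \left(\frac{2}{3} + 0\right) - 45 = 5 \cdot \frac{2}{3} - 45 = \frac{10}{3} - 45 = - \frac{125}{3}$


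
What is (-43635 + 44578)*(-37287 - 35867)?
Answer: -68984222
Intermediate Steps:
(-43635 + 44578)*(-37287 - 35867) = 943*(-73154) = -68984222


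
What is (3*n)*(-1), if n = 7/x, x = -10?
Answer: 21/10 ≈ 2.1000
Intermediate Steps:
n = -7/10 (n = 7/(-10) = 7*(-⅒) = -7/10 ≈ -0.70000)
(3*n)*(-1) = (3*(-7/10))*(-1) = -21/10*(-1) = 21/10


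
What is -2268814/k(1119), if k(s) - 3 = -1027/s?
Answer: -1269401433/1165 ≈ -1.0896e+6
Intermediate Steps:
k(s) = 3 - 1027/s
-2268814/k(1119) = -2268814/(3 - 1027/1119) = -2268814/2330/1119 = -2268814*1119/2330 = -1269401433/1165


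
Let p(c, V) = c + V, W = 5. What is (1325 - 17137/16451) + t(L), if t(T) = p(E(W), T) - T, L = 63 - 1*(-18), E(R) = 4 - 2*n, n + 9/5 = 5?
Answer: 108704778/82255 ≈ 1321.6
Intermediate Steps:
n = 16/5 (n = -9/5 + 5 = 16/5 ≈ 3.2000)
E(R) = -12/5 (E(R) = 4 - 2*16/5 = 4 - 32/5 = -12/5)
L = 81 (L = 63 + 18 = 81)
p(c, V) = V + c
t(T) = -12/5 (t(T) = (T - 12/5) - T = (-12/5 + T) - T = -12/5)
(1325 - 17137/16451) + t(L) = (1325 - 17137/16451) - 12/5 = 21780438/16451 - 12/5 = 108704778/82255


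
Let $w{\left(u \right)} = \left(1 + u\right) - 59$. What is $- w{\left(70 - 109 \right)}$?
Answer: $97$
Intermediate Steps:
$w{\left(u \right)} = -58 + u$
$- w{\left(70 - 109 \right)} = - (-58 + \left(70 - 109\right)) = - (-58 - 39) = \left(-1\right) \left(-97\right) = 97$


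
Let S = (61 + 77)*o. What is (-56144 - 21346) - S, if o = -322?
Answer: -33054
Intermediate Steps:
S = -44436 (S = (61 + 77)*(-322) = 138*(-322) = -44436)
(-56144 - 21346) - S = (-56144 - 21346) - 1*(-44436) = -77490 + 44436 = -33054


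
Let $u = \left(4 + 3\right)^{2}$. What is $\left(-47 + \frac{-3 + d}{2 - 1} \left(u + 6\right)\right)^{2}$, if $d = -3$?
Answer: $142129$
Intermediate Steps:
$u = 49$ ($u = 7^{2} = 49$)
$\left(-47 + \frac{-3 + d}{2 - 1} \left(u + 6\right)\right)^{2} = \left(-47 + \frac{-3 - 3}{2 - 1} \left(49 + 6\right)\right)^{2} = \left(-47 + - \frac{6}{1} \cdot 55\right)^{2} = \left(-47 + \left(-6\right) 1 \cdot 55\right)^{2} = \left(-47 - 330\right)^{2} = \left(-377\right)^{2} = 142129$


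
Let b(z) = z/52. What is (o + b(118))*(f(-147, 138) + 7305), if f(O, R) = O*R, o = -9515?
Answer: 3210603711/26 ≈ 1.2348e+8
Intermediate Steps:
b(z) = z/52 (b(z) = z*(1/52) = z/52)
(o + b(118))*(f(-147, 138) + 7305) = (-9515 + (1/52)*118)*(-147*138 + 7305) = (-9515 + 59/26)*(-20286 + 7305) = -247331/26*(-12981) = 3210603711/26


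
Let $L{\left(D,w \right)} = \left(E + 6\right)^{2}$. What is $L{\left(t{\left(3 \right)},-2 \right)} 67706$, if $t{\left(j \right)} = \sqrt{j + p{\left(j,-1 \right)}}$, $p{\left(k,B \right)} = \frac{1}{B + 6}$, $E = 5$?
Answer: $8192426$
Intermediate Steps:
$p{\left(k,B \right)} = \frac{1}{6 + B}$
$t{\left(j \right)} = \sqrt{\frac{1}{5} + j}$ ($t{\left(j \right)} = \sqrt{j + \frac{1}{6 - 1}} = \sqrt{j + \frac{1}{5}} = \sqrt{\frac{1}{5} + j}$)
$L{\left(D,w \right)} = 121$ ($L{\left(D,w \right)} = \left(5 + 6\right)^{2} = 11^{2} = 121$)
$L{\left(t{\left(3 \right)},-2 \right)} 67706 = 121 \cdot 67706 = 8192426$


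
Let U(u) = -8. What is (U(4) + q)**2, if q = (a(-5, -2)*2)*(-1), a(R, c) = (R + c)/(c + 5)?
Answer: 100/9 ≈ 11.111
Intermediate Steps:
a(R, c) = (R + c)/(5 + c)
q = 14/3 (q = (((-5 - 2)/(5 - 2))*2)*(-1) = ((-7/3)*2)*(-1) = (((1/3)*(-7))*2)*(-1) = -7/3*2*(-1) = -14/3*(-1) = 14/3 ≈ 4.6667)
(U(4) + q)**2 = (-8 + 14/3)**2 = (-10/3)**2 = 100/9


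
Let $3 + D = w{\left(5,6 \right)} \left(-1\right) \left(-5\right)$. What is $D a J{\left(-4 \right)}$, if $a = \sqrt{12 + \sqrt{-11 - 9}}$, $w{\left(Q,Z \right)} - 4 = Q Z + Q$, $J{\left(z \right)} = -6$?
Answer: $- 1152 \sqrt{12 + 2 i \sqrt{5}} \approx -4057.1 - 731.43 i$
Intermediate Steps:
$w{\left(Q,Z \right)} = 4 + Q + Q Z$ ($w{\left(Q,Z \right)} = 4 + \left(Q Z + Q\right) = 4 + \left(Q + Q Z\right) = 4 + Q + Q Z$)
$a = \sqrt{12 + 2 i \sqrt{5}}$ ($a = \sqrt{12 + \sqrt{-20}} = \sqrt{12 + 2 i \sqrt{5}} \approx 3.5218 + 0.63492 i$)
$D = 192$ ($D = -3 + \left(4 + 5 + 5 \cdot 6\right) \left(-1\right) \left(-5\right) = -3 + \left(4 + 5 + 30\right) \left(-1\right) \left(-5\right) = -3 + 39 \left(-1\right) \left(-5\right) = -3 - -195 = -3 + 195 = 192$)
$D a J{\left(-4 \right)} = 192 \sqrt{12 + 2 i \sqrt{5}} \left(-6\right) = - 1152 \sqrt{12 + 2 i \sqrt{5}}$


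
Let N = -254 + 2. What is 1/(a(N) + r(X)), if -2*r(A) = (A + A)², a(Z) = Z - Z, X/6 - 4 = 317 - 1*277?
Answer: -1/139392 ≈ -7.1740e-6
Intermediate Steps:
N = -252
X = 264 (X = 24 + 6*(317 - 1*277) = 24 + 6*(317 - 277) = 24 + 6*40 = 24 + 240 = 264)
a(Z) = 0
r(A) = -2*A² (r(A) = -(A + A)²/2 = -4*A²/2 = -2*A²)
1/(a(N) + r(X)) = 1/(0 - 2*264²) = 1/(0 - 2*69696) = 1/(0 - 139392) = 1/(-139392) = -1/139392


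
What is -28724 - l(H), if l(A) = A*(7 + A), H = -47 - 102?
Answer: -49882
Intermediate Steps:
H = -149
-28724 - l(H) = -28724 - (-149)*(7 - 149) = -28724 - (-149)*(-142) = -28724 - 1*21158 = -28724 - 21158 = -49882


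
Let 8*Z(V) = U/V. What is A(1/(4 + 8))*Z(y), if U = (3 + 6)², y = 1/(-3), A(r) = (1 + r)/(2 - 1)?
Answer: -1053/32 ≈ -32.906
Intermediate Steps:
A(r) = 1 + r (A(r) = (1 + r)/1 = (1 + r)*1 = 1 + r)
y = -⅓ ≈ -0.33333
U = 81 (U = 9² = 81)
Z(V) = 81/(8*V) (Z(V) = (81/V)/8 = 81/(8*V))
A(1/(4 + 8))*Z(y) = (1 + 1/(4 + 8))*(81/(8*(-⅓))) = (1 + 1/12)*((81/8)*(-3)) = (1 + 1/12)*(-243/8) = (13/12)*(-243/8) = -1053/32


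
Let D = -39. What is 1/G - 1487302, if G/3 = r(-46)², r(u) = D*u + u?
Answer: -13633371630623/9166512 ≈ -1.4873e+6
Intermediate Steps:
r(u) = -38*u (r(u) = -39*u + u = -38*u)
G = 9166512 (G = 3*(-38*(-46))² = 3*1748² = 3*3055504 = 9166512)
1/G - 1487302 = 1/9166512 - 1487302 = -13633371630623/9166512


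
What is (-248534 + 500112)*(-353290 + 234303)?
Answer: -29934511486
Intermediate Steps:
(-248534 + 500112)*(-353290 + 234303) = 251578*(-118987) = -29934511486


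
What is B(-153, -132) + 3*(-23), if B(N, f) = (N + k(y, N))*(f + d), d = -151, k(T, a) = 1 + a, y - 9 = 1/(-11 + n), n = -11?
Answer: 86246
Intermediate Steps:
y = 197/22 (y = 9 + 1/(-11 - 11) = 9 + 1/(-22) = 9 - 1/22 = 197/22 ≈ 8.9545)
B(N, f) = (1 + 2*N)*(-151 + f) (B(N, f) = (N + (1 + N))*(f - 151) = (1 + 2*N)*(-151 + f))
B(-153, -132) + 3*(-23) = (-151 - 132 - 302*(-153) + 2*(-153)*(-132)) + 3*(-23) = (-151 - 132 + 46206 + 40392) - 69 = 86315 - 69 = 86246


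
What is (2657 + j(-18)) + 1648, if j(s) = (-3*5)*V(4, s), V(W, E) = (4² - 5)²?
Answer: 2490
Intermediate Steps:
V(W, E) = 121 (V(W, E) = (16 - 5)² = 11² = 121)
j(s) = -1815 (j(s) = -3*5*121 = -15*121 = -1815)
(2657 + j(-18)) + 1648 = (2657 - 1815) + 1648 = 842 + 1648 = 2490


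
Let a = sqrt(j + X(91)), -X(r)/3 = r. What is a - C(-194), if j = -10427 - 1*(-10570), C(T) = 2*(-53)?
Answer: 106 + I*sqrt(130) ≈ 106.0 + 11.402*I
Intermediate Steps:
C(T) = -106
X(r) = -3*r
j = 143 (j = -10427 + 10570 = 143)
a = I*sqrt(130) (a = sqrt(143 - 3*91) = sqrt(143 - 273) = sqrt(-130) = I*sqrt(130) ≈ 11.402*I)
a - C(-194) = I*sqrt(130) - 1*(-106) = I*sqrt(130) + 106 = 106 + I*sqrt(130)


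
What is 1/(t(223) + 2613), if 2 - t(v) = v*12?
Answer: -1/61 ≈ -0.016393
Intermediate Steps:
t(v) = 2 - 12*v (t(v) = 2 - v*12 = 2 - 12*v)
1/(t(223) + 2613) = 1/((2 - 12*223) + 2613) = 1/((2 - 2676) + 2613) = 1/(-2674 + 2613) = 1/(-61) = -1/61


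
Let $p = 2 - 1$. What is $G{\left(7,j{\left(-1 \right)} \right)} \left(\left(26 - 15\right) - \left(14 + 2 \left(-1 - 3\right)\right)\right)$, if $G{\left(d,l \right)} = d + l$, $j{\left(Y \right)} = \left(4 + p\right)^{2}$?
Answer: $160$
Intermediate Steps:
$p = 1$
$j{\left(Y \right)} = 25$ ($j{\left(Y \right)} = \left(4 + 1\right)^{2} = 5^{2} = 25$)
$G{\left(7,j{\left(-1 \right)} \right)} \left(\left(26 - 15\right) - \left(14 + 2 \left(-1 - 3\right)\right)\right) = \left(7 + 25\right) \left(\left(26 - 15\right) - \left(14 + 2 \left(-1 - 3\right)\right)\right) = 32 \left(11 + \left(\left(1 - -8\right) - 15\right)\right) = 32 \left(11 + \left(\left(1 + 8\right) - 15\right)\right) = 32 \left(11 + \left(9 - 15\right)\right) = 32 \left(11 - 6\right) = 32 \cdot 5 = 160$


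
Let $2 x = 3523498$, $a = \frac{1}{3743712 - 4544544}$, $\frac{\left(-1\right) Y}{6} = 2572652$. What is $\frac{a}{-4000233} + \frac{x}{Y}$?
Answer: $- \frac{235157859674824093}{2060382056728206528} \approx -0.11413$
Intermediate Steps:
$Y = -15435912$ ($Y = \left(-6\right) 2572652 = -15435912$)
$a = - \frac{1}{800832}$ ($a = \frac{1}{-800832} = - \frac{1}{800832} \approx -1.2487 \cdot 10^{-6}$)
$x = 1761749$ ($x = \frac{1}{2} \cdot 3523498 = 1761749$)
$\frac{a}{-4000233} + \frac{x}{Y} = - \frac{1}{800832 \left(-4000233\right)} + \frac{1761749}{-15435912} = \left(- \frac{1}{800832}\right) \left(- \frac{1}{4000233}\right) + 1761749 \left(- \frac{1}{15435912}\right) = \frac{1}{3203514593856} - \frac{1761749}{15435912} = - \frac{235157859674824093}{2060382056728206528}$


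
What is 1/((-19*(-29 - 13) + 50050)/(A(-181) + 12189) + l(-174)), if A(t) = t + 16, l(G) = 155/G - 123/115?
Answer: 10025010/22741793 ≈ 0.44082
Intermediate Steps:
l(G) = -123/115 + 155/G (l(G) = 155/G - 123*1/115 = 155/G - 123/115 = -123/115 + 155/G)
A(t) = 16 + t
1/((-19*(-29 - 13) + 50050)/(A(-181) + 12189) + l(-174)) = 1/((-19*(-29 - 13) + 50050)/((16 - 181) + 12189) + (-123/115 + 155/(-174))) = 1/((-19*(-42) + 50050)/(-165 + 12189) + (-123/115 + 155*(-1/174))) = 1/((798 + 50050)/12024 + (-123/115 - 155/174)) = 1/(50848*(1/12024) - 39227/20010) = 1/(6356/1503 - 39227/20010) = 1/(22741793/10025010) = 10025010/22741793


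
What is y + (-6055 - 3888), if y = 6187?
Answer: -3756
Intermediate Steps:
y + (-6055 - 3888) = 6187 + (-6055 - 3888) = 6187 - 9943 = -3756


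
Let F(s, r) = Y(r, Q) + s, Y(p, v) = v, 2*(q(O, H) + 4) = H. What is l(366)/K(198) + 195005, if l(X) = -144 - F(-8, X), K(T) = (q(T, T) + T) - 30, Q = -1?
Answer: 51286180/263 ≈ 1.9500e+5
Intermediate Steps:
q(O, H) = -4 + H/2
K(T) = -34 + 3*T/2 (K(T) = ((-4 + T/2) + T) - 30 = (-4 + 3*T/2) - 30 = -34 + 3*T/2)
F(s, r) = -1 + s
l(X) = -135 (l(X) = -144 - (-1 - 8) = -144 - 1*(-9) = -144 + 9 = -135)
l(366)/K(198) + 195005 = -135/(-34 + (3/2)*198) + 195005 = -135/(-34 + 297) + 195005 = -135/263 + 195005 = 51286180/263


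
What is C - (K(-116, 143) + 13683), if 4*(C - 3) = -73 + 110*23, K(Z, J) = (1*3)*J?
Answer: -53979/4 ≈ -13495.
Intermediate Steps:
K(Z, J) = 3*J
C = 2469/4 (C = 3 + (-73 + 110*23)/4 = 3 + (-73 + 2530)/4 = 3 + (¼)*2457 = 3 + 2457/4 = 2469/4 ≈ 617.25)
C - (K(-116, 143) + 13683) = 2469/4 - (3*143 + 13683) = 2469/4 - (429 + 13683) = 2469/4 - 1*14112 = 2469/4 - 14112 = -53979/4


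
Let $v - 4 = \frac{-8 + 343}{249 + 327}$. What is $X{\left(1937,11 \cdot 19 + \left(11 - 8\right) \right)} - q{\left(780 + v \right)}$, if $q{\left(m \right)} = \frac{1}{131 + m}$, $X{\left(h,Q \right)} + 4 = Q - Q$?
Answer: $- \frac{2110076}{527375} \approx -4.0011$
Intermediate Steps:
$v = \frac{2639}{576}$ ($v = 4 + \frac{-8 + 343}{249 + 327} = 4 + \frac{335}{576} = \frac{2639}{576} \approx 4.5816$)
$X{\left(h,Q \right)} = -4$ ($X{\left(h,Q \right)} = -4 + \left(Q - Q\right) = -4 + 0 = -4$)
$X{\left(1937,11 \cdot 19 + \left(11 - 8\right) \right)} - q{\left(780 + v \right)} = -4 - \frac{1}{131 + \left(780 + \frac{2639}{576}\right)} = -4 - \frac{1}{131 + \frac{451919}{576}} = -4 - \frac{1}{\frac{527375}{576}} = -4 - \frac{576}{527375} = - \frac{2110076}{527375}$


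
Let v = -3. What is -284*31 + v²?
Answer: -8795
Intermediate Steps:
-284*31 + v² = -284*31 + (-3)² = -8804 + 9 = -8795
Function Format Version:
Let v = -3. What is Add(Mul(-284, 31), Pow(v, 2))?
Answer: -8795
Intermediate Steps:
Add(Mul(-284, 31), Pow(v, 2)) = Add(Mul(-284, 31), Pow(-3, 2)) = Add(-8804, 9) = -8795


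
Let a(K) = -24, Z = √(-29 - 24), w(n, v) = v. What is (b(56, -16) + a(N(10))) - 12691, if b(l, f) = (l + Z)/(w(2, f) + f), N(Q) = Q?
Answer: -50867/4 - I*√53/32 ≈ -12717.0 - 0.2275*I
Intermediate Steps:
Z = I*√53 (Z = √(-53) = I*√53 ≈ 7.2801*I)
b(l, f) = (l + I*√53)/(2*f) (b(l, f) = (l + I*√53)/(f + f) = (l + I*√53)/((2*f)) = (l + I*√53)*(1/(2*f)) = (l + I*√53)/(2*f))
(b(56, -16) + a(N(10))) - 12691 = ((½)*(56 + I*√53)/(-16) - 24) - 12691 = ((½)*(-1/16)*(56 + I*√53) - 24) - 12691 = ((-7/4 - I*√53/32) - 24) - 12691 = (-103/4 - I*√53/32) - 12691 = -50867/4 - I*√53/32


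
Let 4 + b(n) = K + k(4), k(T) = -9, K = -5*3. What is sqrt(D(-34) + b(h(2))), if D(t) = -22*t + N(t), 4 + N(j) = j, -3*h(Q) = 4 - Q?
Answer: sqrt(682) ≈ 26.115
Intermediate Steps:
K = -15
h(Q) = -4/3 + Q/3 (h(Q) = -(4 - Q)/3 = -4/3 + Q/3)
N(j) = -4 + j
b(n) = -28 (b(n) = -4 + (-15 - 9) = -4 - 24 = -28)
D(t) = -4 - 21*t (D(t) = -22*t + (-4 + t) = -4 - 21*t)
sqrt(D(-34) + b(h(2))) = sqrt((-4 - 21*(-34)) - 28) = sqrt((-4 + 714) - 28) = sqrt(710 - 28) = sqrt(682)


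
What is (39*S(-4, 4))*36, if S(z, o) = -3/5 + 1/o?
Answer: -2457/5 ≈ -491.40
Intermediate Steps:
S(z, o) = -⅗ + 1/o (S(z, o) = -3*⅕ + 1/o = -⅗ + 1/o)
(39*S(-4, 4))*36 = (39*(-⅗ + 1/4))*36 = (39*(-⅗ + ¼))*36 = (39*(-7/20))*36 = -273/20*36 = -2457/5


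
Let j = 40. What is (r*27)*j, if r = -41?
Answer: -44280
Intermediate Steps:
(r*27)*j = -41*27*40 = -1107*40 = -44280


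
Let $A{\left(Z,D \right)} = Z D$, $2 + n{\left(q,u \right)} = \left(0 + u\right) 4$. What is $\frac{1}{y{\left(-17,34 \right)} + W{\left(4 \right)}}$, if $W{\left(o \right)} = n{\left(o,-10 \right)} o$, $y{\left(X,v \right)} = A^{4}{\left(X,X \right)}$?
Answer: $\frac{1}{6975757273} \approx 1.4335 \cdot 10^{-10}$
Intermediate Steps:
$n{\left(q,u \right)} = -2 + 4 u$ ($n{\left(q,u \right)} = -2 + \left(0 + u\right) 4 = -2 + u 4 = -2 + 4 u$)
$A{\left(Z,D \right)} = D Z$
$y{\left(X,v \right)} = X^{8}$ ($y{\left(X,v \right)} = \left(X X\right)^{4} = \left(X^{2}\right)^{4} = X^{8}$)
$W{\left(o \right)} = - 42 o$ ($W{\left(o \right)} = \left(-2 + 4 \left(-10\right)\right) o = \left(-2 - 40\right) o = - 42 o$)
$\frac{1}{y{\left(-17,34 \right)} + W{\left(4 \right)}} = \frac{1}{\left(-17\right)^{8} - 168} = \frac{1}{6975757441 - 168} = \frac{1}{6975757273}$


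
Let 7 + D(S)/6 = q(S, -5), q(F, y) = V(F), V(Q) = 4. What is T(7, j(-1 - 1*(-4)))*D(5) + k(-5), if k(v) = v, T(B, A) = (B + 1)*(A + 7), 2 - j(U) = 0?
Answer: -1301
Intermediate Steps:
q(F, y) = 4
j(U) = 2 (j(U) = 2 - 1*0 = 2 + 0 = 2)
T(B, A) = (1 + B)*(7 + A)
D(S) = -18 (D(S) = -42 + 6*4 = -42 + 24 = -18)
T(7, j(-1 - 1*(-4)))*D(5) + k(-5) = (7 + 2 + 7*7 + 2*7)*(-18) - 5 = (7 + 2 + 49 + 14)*(-18) - 5 = 72*(-18) - 5 = -1296 - 5 = -1301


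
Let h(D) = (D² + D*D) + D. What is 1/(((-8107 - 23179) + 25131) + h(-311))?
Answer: 1/186976 ≈ 5.3483e-6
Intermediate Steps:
h(D) = D + 2*D² (h(D) = (D² + D²) + D = 2*D² + D = D + 2*D²)
1/(((-8107 - 23179) + 25131) + h(-311)) = 1/(((-8107 - 23179) + 25131) - 311*(1 + 2*(-311))) = 1/((-31286 + 25131) - 311*(1 - 622)) = 1/(-6155 - 311*(-621)) = 1/(-6155 + 193131) = 1/186976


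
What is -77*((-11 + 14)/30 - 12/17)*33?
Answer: 261723/170 ≈ 1539.5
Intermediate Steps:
-77*((-11 + 14)/30 - 12/17)*33 = -77*(3*(1/30) - 12*1/17)*33 = -77*(1/10 - 12/17)*33 = -77*(-103/170)*33 = (7931/170)*33 = 261723/170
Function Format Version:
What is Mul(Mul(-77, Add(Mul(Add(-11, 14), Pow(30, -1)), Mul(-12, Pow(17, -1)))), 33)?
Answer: Rational(261723, 170) ≈ 1539.5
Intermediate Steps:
Mul(Mul(-77, Add(Mul(Add(-11, 14), Pow(30, -1)), Mul(-12, Pow(17, -1)))), 33) = Mul(Mul(-77, Add(Mul(3, Rational(1, 30)), Mul(-12, Rational(1, 17)))), 33) = Mul(Mul(-77, Add(Rational(1, 10), Rational(-12, 17))), 33) = Mul(Mul(-77, Rational(-103, 170)), 33) = Mul(Rational(7931, 170), 33) = Rational(261723, 170)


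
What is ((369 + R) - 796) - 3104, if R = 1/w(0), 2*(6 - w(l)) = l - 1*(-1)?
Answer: -38839/11 ≈ -3530.8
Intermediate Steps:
w(l) = 11/2 - l/2 (w(l) = 6 - (l - 1*(-1))/2 = 6 - (l + 1)/2 = 6 - (1 + l)/2 = 6 + (-1/2 - l/2) = 11/2 - l/2)
R = 2/11 (R = 1/(11/2 - 1/2*0) = 1/(11/2 + 0) = 1/(11/2) = 2/11 ≈ 0.18182)
((369 + R) - 796) - 3104 = ((369 + 2/11) - 796) - 3104 = (4061/11 - 796) - 3104 = -4695/11 - 3104 = -38839/11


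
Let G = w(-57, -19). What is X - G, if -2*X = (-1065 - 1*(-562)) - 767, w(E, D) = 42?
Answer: 593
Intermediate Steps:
G = 42
X = 635 (X = -((-1065 - 1*(-562)) - 767)/2 = -((-1065 + 562) - 767)/2 = -(-503 - 767)/2 = -1/2*(-1270) = 635)
X - G = 635 - 1*42 = 635 - 42 = 593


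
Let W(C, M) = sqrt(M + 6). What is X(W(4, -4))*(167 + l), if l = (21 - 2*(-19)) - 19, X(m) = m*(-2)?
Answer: -414*sqrt(2) ≈ -585.48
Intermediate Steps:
W(C, M) = sqrt(6 + M)
X(m) = -2*m
l = 40 (l = (21 + 38) - 19 = 59 - 19 = 40)
X(W(4, -4))*(167 + l) = (-2*sqrt(6 - 4))*(167 + 40) = -2*sqrt(2)*207 = -414*sqrt(2)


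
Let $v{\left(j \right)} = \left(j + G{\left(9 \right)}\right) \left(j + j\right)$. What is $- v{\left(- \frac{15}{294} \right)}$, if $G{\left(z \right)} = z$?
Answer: $\frac{4385}{4802} \approx 0.91316$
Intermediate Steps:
$v{\left(j \right)} = 2 j \left(9 + j\right)$ ($v{\left(j \right)} = \left(j + 9\right) \left(j + j\right) = \left(9 + j\right) 2 j = 2 j \left(9 + j\right)$)
$- v{\left(- \frac{15}{294} \right)} = - 2 \left(- \frac{15}{294}\right) \left(9 - \frac{15}{294}\right) = - 2 \left(\left(-15\right) \frac{1}{294}\right) \left(9 - \frac{5}{98}\right) = - \frac{2 \left(-5\right) \left(9 - \frac{5}{98}\right)}{98} = - \frac{2 \left(-5\right) 877}{98 \cdot 98} = \left(-1\right) \left(- \frac{4385}{4802}\right) = \frac{4385}{4802}$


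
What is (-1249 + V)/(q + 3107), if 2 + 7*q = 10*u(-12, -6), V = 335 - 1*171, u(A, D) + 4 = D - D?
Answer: -155/443 ≈ -0.34989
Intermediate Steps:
u(A, D) = -4 (u(A, D) = -4 + (D - D) = -4 + 0 = -4)
V = 164 (V = 335 - 171 = 164)
q = -6 (q = -2/7 + (10*(-4))/7 = -2/7 + (1/7)*(-40) = -2/7 - 40/7 = -6)
(-1249 + V)/(q + 3107) = (-1249 + 164)/(-6 + 3107) = -1085/3101 = -1085*1/3101 = -155/443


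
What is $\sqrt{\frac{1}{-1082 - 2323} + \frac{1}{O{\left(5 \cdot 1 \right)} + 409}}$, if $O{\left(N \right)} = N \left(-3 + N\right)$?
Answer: $\frac{\sqrt{4260111270}}{1426695} \approx 0.045749$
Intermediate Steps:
$\sqrt{\frac{1}{-1082 - 2323} + \frac{1}{O{\left(5 \cdot 1 \right)} + 409}} = \sqrt{\frac{1}{-1082 - 2323} + \frac{1}{5 \cdot 1 \left(-3 + 5 \cdot 1\right) + 409}} = \sqrt{\frac{1}{-3405} + \frac{1}{5 \left(-3 + 5\right) + 409}} = \sqrt{- \frac{1}{3405} + \frac{1}{5 \cdot 2 + 409}} = \sqrt{- \frac{1}{3405} + \frac{1}{10 + 409}} = \sqrt{- \frac{1}{3405} + \frac{1}{419}} = \sqrt{\frac{2986}{1426695}} = \frac{\sqrt{4260111270}}{1426695}$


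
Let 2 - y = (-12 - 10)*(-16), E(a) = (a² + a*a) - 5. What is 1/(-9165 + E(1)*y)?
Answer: -1/8115 ≈ -0.00012323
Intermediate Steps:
E(a) = -5 + 2*a² (E(a) = (a² + a²) - 5 = 2*a² - 5 = -5 + 2*a²)
y = -350 (y = 2 - (-12 - 10)*(-16) = 2 - (-22)*(-16) = 2 - 1*352 = 2 - 352 = -350)
1/(-9165 + E(1)*y) = 1/(-9165 + (-5 + 2*1²)*(-350)) = 1/(-9165 + (-5 + 2*1)*(-350)) = 1/(-9165 + (-5 + 2)*(-350)) = 1/(-9165 - 3*(-350)) = 1/(-9165 + 1050) = 1/(-8115) = -1/8115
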